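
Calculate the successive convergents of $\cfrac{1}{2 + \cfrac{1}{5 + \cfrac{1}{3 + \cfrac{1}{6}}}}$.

Using the convergent recurrence p_i = a_i*p_{i-1} + p_{i-2}, q_i = a_i*q_{i-1} + q_{i-2} with p_{-2}=0, p_{-1}=1, q_{-2}=1, q_{-1}=0:
  i=0: a_0=0, p_0 = 0*1 + 0 = 0, q_0 = 0*0 + 1 = 1.
  i=1: a_1=2, p_1 = 2*0 + 1 = 1, q_1 = 2*1 + 0 = 2.
  i=2: a_2=5, p_2 = 5*1 + 0 = 5, q_2 = 5*2 + 1 = 11.
  i=3: a_3=3, p_3 = 3*5 + 1 = 16, q_3 = 3*11 + 2 = 35.
  i=4: a_4=6, p_4 = 6*16 + 5 = 101, q_4 = 6*35 + 11 = 221.

0/1, 1/2, 5/11, 16/35, 101/221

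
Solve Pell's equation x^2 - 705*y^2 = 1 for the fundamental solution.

First expand sqrt(705) as a continued fraction. With x_i = (sqrt(705) + m_i)/d_i and (m_0, d_0) = (0, 1): a_0 = floor(sqrt(705)) = 26, since 26^2 = 676 <= 705 < 729 = 27^2.
Iterate m_{i+1} = d_i*a_i - m_i, d_{i+1} = (705 - m_{i+1}^2)/d_i, a_{i+1} = floor((a_0 + m_{i+1})/d_{i+1}):
  m_1 = 1*26 - 0 = 26, d_1 = (705 - 26^2)/1 = 29/1 = 29, a_1 = floor((26 + 26)/29) = 1.
  m_2 = 29*1 - 26 = 3, d_2 = (705 - 3^2)/29 = 696/29 = 24, a_2 = floor((26 + 3)/24) = 1.
  m_3 = 24*1 - 3 = 21, d_3 = (705 - 21^2)/24 = 264/24 = 11, a_3 = floor((26 + 21)/11) = 4.
  m_4 = 11*4 - 21 = 23, d_4 = (705 - 23^2)/11 = 176/11 = 16, a_4 = floor((26 + 23)/16) = 3.
  m_5 = 16*3 - 23 = 25, d_5 = (705 - 25^2)/16 = 80/16 = 5, a_5 = floor((26 + 25)/5) = 10.
  m_6 = 5*10 - 25 = 25, d_6 = (705 - 25^2)/5 = 80/5 = 16, a_6 = floor((26 + 25)/16) = 3.
  m_7 = 16*3 - 25 = 23, d_7 = (705 - 23^2)/16 = 176/16 = 11, a_7 = floor((26 + 23)/11) = 4.
  m_8 = 11*4 - 23 = 21, d_8 = (705 - 21^2)/11 = 264/11 = 24, a_8 = floor((26 + 21)/24) = 1.
  m_9 = 24*1 - 21 = 3, d_9 = (705 - 3^2)/24 = 696/24 = 29, a_9 = floor((26 + 3)/29) = 1.
  m_10 = 29*1 - 3 = 26, d_10 = (705 - 26^2)/29 = 29/29 = 1, a_10 = floor((26 + 26)/1) = 52.
  m_11 = 1*52 - 26 = 26, d_11 = (705 - 26^2)/1 = 29/1 = 29: (m_11, d_11) = (m_1, d_1) = (26, 29), so from here the quotients repeat a_1, ..., a_10; the period length is 10.
So sqrt(705) = [26; (1, 1, 4, 3, 10, 3, 4, 1, 1, 52)] with period length k = 10.
k is even, so the fundamental solution of x^2 - 705y^2 = 1 is (p_{k-1}, q_{k-1}) = (p_9, q_9); compute convergents through index 9.
Convergents (p_i = a_i*p_{i-1} + p_{i-2}, q_i = a_i*q_{i-1} + q_{i-2} with p_{-2}=0, p_{-1}=1, q_{-2}=1, q_{-1}=0):
  i=0: a_0=26, p_0 = 26*1 + 0 = 26, q_0 = 26*0 + 1 = 1.
  i=1: a_1=1, p_1 = 1*26 + 1 = 27, q_1 = 1*1 + 0 = 1.
  i=2: a_2=1, p_2 = 1*27 + 26 = 53, q_2 = 1*1 + 1 = 2.
  i=3: a_3=4, p_3 = 4*53 + 27 = 239, q_3 = 4*2 + 1 = 9.
  i=4: a_4=3, p_4 = 3*239 + 53 = 770, q_4 = 3*9 + 2 = 29.
  i=5: a_5=10, p_5 = 10*770 + 239 = 7939, q_5 = 10*29 + 9 = 299.
  i=6: a_6=3, p_6 = 3*7939 + 770 = 24587, q_6 = 3*299 + 29 = 926.
  i=7: a_7=4, p_7 = 4*24587 + 7939 = 106287, q_7 = 4*926 + 299 = 4003.
  i=8: a_8=1, p_8 = 1*106287 + 24587 = 130874, q_8 = 1*4003 + 926 = 4929.
  i=9: a_9=1, p_9 = 1*130874 + 106287 = 237161, q_9 = 1*4929 + 4003 = 8932.
Check: 237161^2 - 705*8932^2 = 56245339921 - 56245339920 = 1, so (x, y) = (237161, 8932) solves the equation, and by the theorem it is the least positive solution.

(x, y) = (237161, 8932)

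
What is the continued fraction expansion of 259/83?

[3; 8, 3, 3]

Run the Euclidean algorithm on 259 and 83; the successive quotients are the partial quotients a_0, a_1, ... (each step inverts the fractional part left over by the previous one):
  259 = 3*83 + 10, so a_0 = 3.
  83 = 8*10 + 3, so a_1 = 8.
  10 = 3*3 + 1, so a_2 = 3.
  3 = 3*1 + 0, so a_3 = 3.
The remainder reaches 0 after 4 divisions, so the expansion has 4 partial quotients, read off in order.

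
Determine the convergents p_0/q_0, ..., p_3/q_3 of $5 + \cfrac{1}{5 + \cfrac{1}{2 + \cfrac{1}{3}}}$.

5/1, 26/5, 57/11, 197/38

Using the convergent recurrence p_i = a_i*p_{i-1} + p_{i-2}, q_i = a_i*q_{i-1} + q_{i-2} with p_{-2}=0, p_{-1}=1, q_{-2}=1, q_{-1}=0:
  i=0: a_0=5, p_0 = 5*1 + 0 = 5, q_0 = 5*0 + 1 = 1.
  i=1: a_1=5, p_1 = 5*5 + 1 = 26, q_1 = 5*1 + 0 = 5.
  i=2: a_2=2, p_2 = 2*26 + 5 = 57, q_2 = 2*5 + 1 = 11.
  i=3: a_3=3, p_3 = 3*57 + 26 = 197, q_3 = 3*11 + 5 = 38.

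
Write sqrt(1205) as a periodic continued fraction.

[34; (1, 2, 2, 16, 1, 12, 1, 16, 2, 2, 1, 68)]

Write x_i = (sqrt(1205) + m_i)/d_i with (m_0, d_0) = (0, 1). a_0 = floor(sqrt(1205)) = 34, since 34^2 = 1156 <= 1205 < 1225 = 35^2.
Iterate m_{i+1} = d_i*a_i - m_i, d_{i+1} = (1205 - m_{i+1}^2)/d_i, a_{i+1} = floor((a_0 + m_{i+1})/d_{i+1}):
  m_1 = 1*34 - 0 = 34, d_1 = (1205 - 34^2)/1 = 49/1 = 49, a_1 = floor((34 + 34)/49) = 1.
  m_2 = 49*1 - 34 = 15, d_2 = (1205 - 15^2)/49 = 980/49 = 20, a_2 = floor((34 + 15)/20) = 2.
  m_3 = 20*2 - 15 = 25, d_3 = (1205 - 25^2)/20 = 580/20 = 29, a_3 = floor((34 + 25)/29) = 2.
  m_4 = 29*2 - 25 = 33, d_4 = (1205 - 33^2)/29 = 116/29 = 4, a_4 = floor((34 + 33)/4) = 16.
  m_5 = 4*16 - 33 = 31, d_5 = (1205 - 31^2)/4 = 244/4 = 61, a_5 = floor((34 + 31)/61) = 1.
  m_6 = 61*1 - 31 = 30, d_6 = (1205 - 30^2)/61 = 305/61 = 5, a_6 = floor((34 + 30)/5) = 12.
  m_7 = 5*12 - 30 = 30, d_7 = (1205 - 30^2)/5 = 305/5 = 61, a_7 = floor((34 + 30)/61) = 1.
  m_8 = 61*1 - 30 = 31, d_8 = (1205 - 31^2)/61 = 244/61 = 4, a_8 = floor((34 + 31)/4) = 16.
  m_9 = 4*16 - 31 = 33, d_9 = (1205 - 33^2)/4 = 116/4 = 29, a_9 = floor((34 + 33)/29) = 2.
  m_10 = 29*2 - 33 = 25, d_10 = (1205 - 25^2)/29 = 580/29 = 20, a_10 = floor((34 + 25)/20) = 2.
  m_11 = 20*2 - 25 = 15, d_11 = (1205 - 15^2)/20 = 980/20 = 49, a_11 = floor((34 + 15)/49) = 1.
  m_12 = 49*1 - 15 = 34, d_12 = (1205 - 34^2)/49 = 49/49 = 1, a_12 = floor((34 + 34)/1) = 68.
  m_13 = 1*68 - 34 = 34, d_13 = (1205 - 34^2)/1 = 49/1 = 49: (m_13, d_13) = (m_1, d_1) = (34, 49), so from here the quotients repeat a_1, ..., a_12; the period length is 12.
Hence the expansion of sqrt(1205) is a_0 = 34 followed by the repeating block 1, 2, 2, 16, 1, 12, 1, 16, 2, 2, 1, 68 (period 12).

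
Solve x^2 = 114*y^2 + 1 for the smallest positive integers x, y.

First expand sqrt(114) as a continued fraction. With x_i = (sqrt(114) + m_i)/d_i and (m_0, d_0) = (0, 1): a_0 = floor(sqrt(114)) = 10, since 10^2 = 100 <= 114 < 121 = 11^2.
Iterate m_{i+1} = d_i*a_i - m_i, d_{i+1} = (114 - m_{i+1}^2)/d_i, a_{i+1} = floor((a_0 + m_{i+1})/d_{i+1}):
  m_1 = 1*10 - 0 = 10, d_1 = (114 - 10^2)/1 = 14/1 = 14, a_1 = floor((10 + 10)/14) = 1.
  m_2 = 14*1 - 10 = 4, d_2 = (114 - 4^2)/14 = 98/14 = 7, a_2 = floor((10 + 4)/7) = 2.
  m_3 = 7*2 - 4 = 10, d_3 = (114 - 10^2)/7 = 14/7 = 2, a_3 = floor((10 + 10)/2) = 10.
  m_4 = 2*10 - 10 = 10, d_4 = (114 - 10^2)/2 = 14/2 = 7, a_4 = floor((10 + 10)/7) = 2.
  m_5 = 7*2 - 10 = 4, d_5 = (114 - 4^2)/7 = 98/7 = 14, a_5 = floor((10 + 4)/14) = 1.
  m_6 = 14*1 - 4 = 10, d_6 = (114 - 10^2)/14 = 14/14 = 1, a_6 = floor((10 + 10)/1) = 20.
  m_7 = 1*20 - 10 = 10, d_7 = (114 - 10^2)/1 = 14/1 = 14: (m_7, d_7) = (m_1, d_1) = (10, 14), so from here the quotients repeat a_1, ..., a_6; the period length is 6.
So sqrt(114) = [10; (1, 2, 10, 2, 1, 20)] with period length k = 6.
k is even, so the fundamental solution of x^2 - 114y^2 = 1 is (p_{k-1}, q_{k-1}) = (p_5, q_5); compute convergents through index 5.
Convergents (p_i = a_i*p_{i-1} + p_{i-2}, q_i = a_i*q_{i-1} + q_{i-2} with p_{-2}=0, p_{-1}=1, q_{-2}=1, q_{-1}=0):
  i=0: a_0=10, p_0 = 10*1 + 0 = 10, q_0 = 10*0 + 1 = 1.
  i=1: a_1=1, p_1 = 1*10 + 1 = 11, q_1 = 1*1 + 0 = 1.
  i=2: a_2=2, p_2 = 2*11 + 10 = 32, q_2 = 2*1 + 1 = 3.
  i=3: a_3=10, p_3 = 10*32 + 11 = 331, q_3 = 10*3 + 1 = 31.
  i=4: a_4=2, p_4 = 2*331 + 32 = 694, q_4 = 2*31 + 3 = 65.
  i=5: a_5=1, p_5 = 1*694 + 331 = 1025, q_5 = 1*65 + 31 = 96.
Check: 1025^2 - 114*96^2 = 1050625 - 1050624 = 1, so (x, y) = (1025, 96) solves the equation, and by the theorem it is the least positive solution.

(x, y) = (1025, 96)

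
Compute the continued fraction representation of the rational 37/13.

[2; 1, 5, 2]

Run the Euclidean algorithm on 37 and 13; the successive quotients are the partial quotients a_0, a_1, ... (each step inverts the fractional part left over by the previous one):
  37 = 2*13 + 11, so a_0 = 2.
  13 = 1*11 + 2, so a_1 = 1.
  11 = 5*2 + 1, so a_2 = 5.
  2 = 2*1 + 0, so a_3 = 2.
The remainder reaches 0 after 4 divisions, so the expansion has 4 partial quotients, read off in order.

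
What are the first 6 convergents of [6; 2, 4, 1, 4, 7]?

Using the convergent recurrence p_i = a_i*p_{i-1} + p_{i-2}, q_i = a_i*q_{i-1} + q_{i-2} with p_{-2}=0, p_{-1}=1, q_{-2}=1, q_{-1}=0:
  i=0: a_0=6, p_0 = 6*1 + 0 = 6, q_0 = 6*0 + 1 = 1.
  i=1: a_1=2, p_1 = 2*6 + 1 = 13, q_1 = 2*1 + 0 = 2.
  i=2: a_2=4, p_2 = 4*13 + 6 = 58, q_2 = 4*2 + 1 = 9.
  i=3: a_3=1, p_3 = 1*58 + 13 = 71, q_3 = 1*9 + 2 = 11.
  i=4: a_4=4, p_4 = 4*71 + 58 = 342, q_4 = 4*11 + 9 = 53.
  i=5: a_5=7, p_5 = 7*342 + 71 = 2465, q_5 = 7*53 + 11 = 382.

6/1, 13/2, 58/9, 71/11, 342/53, 2465/382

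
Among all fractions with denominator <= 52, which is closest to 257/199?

Expand x = 257/199 as a continued fraction with the Euclidean algorithm:
  257 = 1*199 + 58, so a_0 = 1.
  199 = 3*58 + 25, so a_1 = 3.
  58 = 2*25 + 8, so a_2 = 2.
  25 = 3*8 + 1, so a_3 = 3.
  8 = 8*1 + 0, so a_4 = 8.
so x = [1; 3, 2, 3, 8].
Convergents (p_i = a_i*p_{i-1} + p_{i-2}, q_i = a_i*q_{i-1} + q_{i-2} with p_{-2}=0, p_{-1}=1, q_{-2}=1, q_{-1}=0), until the denominator exceeds 52:
  i=0: a_0=1, p_0 = 1*1 + 0 = 1, q_0 = 1*0 + 1 = 1.
  i=1: a_1=3, p_1 = 3*1 + 1 = 4, q_1 = 3*1 + 0 = 3.
  i=2: a_2=2, p_2 = 2*4 + 1 = 9, q_2 = 2*3 + 1 = 7.
  i=3: a_3=3, p_3 = 3*9 + 4 = 31, q_3 = 3*7 + 3 = 24.
  i=4: a_4=8, p_4 = 8*31 + 9 = 257, q_4 = 8*24 + 7 = 199.
q_4 = 199 > 52, so the last convergent with denominator <= 52 is p_3/q_3 = 31/24.
The closest fraction with denominator <= 52 is either p_3/q_3 or the intermediate fraction (k*p_3 + p_2)/(k*q_3 + q_2) with the largest k >= 1 whose denominator stays <= 52; these approach x as k grows, and every other convergent or intermediate fraction in range is farther away.
Largest k: floor((52 - q_2)/q_3) = floor((52 - 7)/24) = 1.
That gives (1*31 + 9)/(1*24 + 7) = 40/31.
Compare the errors: |x - 31/24| = |257*24 - 31*199|/(199*24) = 1/4776, and |x - 40/31| = |257*31 - 40*199|/(199*31) = 7/6169.
Cross-multiplying, 1*6169 = 6169 < 33432 = 7*4776, so 1/4776 is smaller: the convergent 31/24 is closer to x than 40/31.

31/24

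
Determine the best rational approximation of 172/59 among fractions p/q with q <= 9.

Expand x = 172/59 as a continued fraction with the Euclidean algorithm:
  172 = 2*59 + 54, so a_0 = 2.
  59 = 1*54 + 5, so a_1 = 1.
  54 = 10*5 + 4, so a_2 = 10.
  5 = 1*4 + 1, so a_3 = 1.
  4 = 4*1 + 0, so a_4 = 4.
so x = [2; 1, 10, 1, 4].
Convergents (p_i = a_i*p_{i-1} + p_{i-2}, q_i = a_i*q_{i-1} + q_{i-2} with p_{-2}=0, p_{-1}=1, q_{-2}=1, q_{-1}=0), until the denominator exceeds 9:
  i=0: a_0=2, p_0 = 2*1 + 0 = 2, q_0 = 2*0 + 1 = 1.
  i=1: a_1=1, p_1 = 1*2 + 1 = 3, q_1 = 1*1 + 0 = 1.
  i=2: a_2=10, p_2 = 10*3 + 2 = 32, q_2 = 10*1 + 1 = 11.
q_2 = 11 > 9, so the last convergent with denominator <= 9 is p_1/q_1 = 3/1.
The closest fraction with denominator <= 9 is either p_1/q_1 or the intermediate fraction (k*p_1 + p_0)/(k*q_1 + q_0) with the largest k >= 1 whose denominator stays <= 9; these approach x as k grows, and every other convergent or intermediate fraction in range is farther away.
Largest k: floor((9 - q_0)/q_1) = floor((9 - 1)/1) = 8.
That gives (8*3 + 2)/(8*1 + 1) = 26/9.
Compare the errors: |x - 3/1| = |172*1 - 3*59|/(59*1) = 5/59, and |x - 26/9| = |172*9 - 26*59|/(59*9) = 14/531.
Cross-multiplying, 14*59 = 826 < 2655 = 5*531, so 14/531 is smaller: the intermediate fraction 26/9 is closer to x than 3/1.

26/9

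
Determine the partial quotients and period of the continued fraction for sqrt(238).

Write x_i = (sqrt(238) + m_i)/d_i with (m_0, d_0) = (0, 1). a_0 = floor(sqrt(238)) = 15, since 15^2 = 225 <= 238 < 256 = 16^2.
Iterate m_{i+1} = d_i*a_i - m_i, d_{i+1} = (238 - m_{i+1}^2)/d_i, a_{i+1} = floor((a_0 + m_{i+1})/d_{i+1}):
  m_1 = 1*15 - 0 = 15, d_1 = (238 - 15^2)/1 = 13/1 = 13, a_1 = floor((15 + 15)/13) = 2.
  m_2 = 13*2 - 15 = 11, d_2 = (238 - 11^2)/13 = 117/13 = 9, a_2 = floor((15 + 11)/9) = 2.
  m_3 = 9*2 - 11 = 7, d_3 = (238 - 7^2)/9 = 189/9 = 21, a_3 = floor((15 + 7)/21) = 1.
  m_4 = 21*1 - 7 = 14, d_4 = (238 - 14^2)/21 = 42/21 = 2, a_4 = floor((15 + 14)/2) = 14.
  m_5 = 2*14 - 14 = 14, d_5 = (238 - 14^2)/2 = 42/2 = 21, a_5 = floor((15 + 14)/21) = 1.
  m_6 = 21*1 - 14 = 7, d_6 = (238 - 7^2)/21 = 189/21 = 9, a_6 = floor((15 + 7)/9) = 2.
  m_7 = 9*2 - 7 = 11, d_7 = (238 - 11^2)/9 = 117/9 = 13, a_7 = floor((15 + 11)/13) = 2.
  m_8 = 13*2 - 11 = 15, d_8 = (238 - 15^2)/13 = 13/13 = 1, a_8 = floor((15 + 15)/1) = 30.
  m_9 = 1*30 - 15 = 15, d_9 = (238 - 15^2)/1 = 13/1 = 13: (m_9, d_9) = (m_1, d_1) = (15, 13), so from here the quotients repeat a_1, ..., a_8; the period length is 8.
Hence the expansion of sqrt(238) is a_0 = 15 followed by the repeating block 2, 2, 1, 14, 1, 2, 2, 30 (period 8).

[15; (2, 2, 1, 14, 1, 2, 2, 30)]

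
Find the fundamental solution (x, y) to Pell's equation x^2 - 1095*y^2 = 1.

(x, y) = (364, 11)

First expand sqrt(1095) as a continued fraction. With x_i = (sqrt(1095) + m_i)/d_i and (m_0, d_0) = (0, 1): a_0 = floor(sqrt(1095)) = 33, since 33^2 = 1089 <= 1095 < 1156 = 34^2.
Iterate m_{i+1} = d_i*a_i - m_i, d_{i+1} = (1095 - m_{i+1}^2)/d_i, a_{i+1} = floor((a_0 + m_{i+1})/d_{i+1}):
  m_1 = 1*33 - 0 = 33, d_1 = (1095 - 33^2)/1 = 6/1 = 6, a_1 = floor((33 + 33)/6) = 11.
  m_2 = 6*11 - 33 = 33, d_2 = (1095 - 33^2)/6 = 6/6 = 1, a_2 = floor((33 + 33)/1) = 66.
  m_3 = 1*66 - 33 = 33, d_3 = (1095 - 33^2)/1 = 6/1 = 6: (m_3, d_3) = (m_1, d_1) = (33, 6), so from here the quotients repeat a_1, a_2; the period length is 2.
So sqrt(1095) = [33; (11, 66)] with period length k = 2.
k is even, so the fundamental solution of x^2 - 1095y^2 = 1 is (p_{k-1}, q_{k-1}) = (p_1, q_1); compute convergents through index 1.
Convergents (p_i = a_i*p_{i-1} + p_{i-2}, q_i = a_i*q_{i-1} + q_{i-2} with p_{-2}=0, p_{-1}=1, q_{-2}=1, q_{-1}=0):
  i=0: a_0=33, p_0 = 33*1 + 0 = 33, q_0 = 33*0 + 1 = 1.
  i=1: a_1=11, p_1 = 11*33 + 1 = 364, q_1 = 11*1 + 0 = 11.
Check: 364^2 - 1095*11^2 = 132496 - 132495 = 1, so (x, y) = (364, 11) solves the equation, and by the theorem it is the least positive solution.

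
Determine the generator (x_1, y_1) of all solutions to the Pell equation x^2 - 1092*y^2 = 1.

(x, y) = (727, 22)

First expand sqrt(1092) as a continued fraction. With x_i = (sqrt(1092) + m_i)/d_i and (m_0, d_0) = (0, 1): a_0 = floor(sqrt(1092)) = 33, since 33^2 = 1089 <= 1092 < 1156 = 34^2.
Iterate m_{i+1} = d_i*a_i - m_i, d_{i+1} = (1092 - m_{i+1}^2)/d_i, a_{i+1} = floor((a_0 + m_{i+1})/d_{i+1}):
  m_1 = 1*33 - 0 = 33, d_1 = (1092 - 33^2)/1 = 3/1 = 3, a_1 = floor((33 + 33)/3) = 22.
  m_2 = 3*22 - 33 = 33, d_2 = (1092 - 33^2)/3 = 3/3 = 1, a_2 = floor((33 + 33)/1) = 66.
  m_3 = 1*66 - 33 = 33, d_3 = (1092 - 33^2)/1 = 3/1 = 3: (m_3, d_3) = (m_1, d_1) = (33, 3), so from here the quotients repeat a_1, a_2; the period length is 2.
So sqrt(1092) = [33; (22, 66)] with period length k = 2.
k is even, so the fundamental solution of x^2 - 1092y^2 = 1 is (p_{k-1}, q_{k-1}) = (p_1, q_1); compute convergents through index 1.
Convergents (p_i = a_i*p_{i-1} + p_{i-2}, q_i = a_i*q_{i-1} + q_{i-2} with p_{-2}=0, p_{-1}=1, q_{-2}=1, q_{-1}=0):
  i=0: a_0=33, p_0 = 33*1 + 0 = 33, q_0 = 33*0 + 1 = 1.
  i=1: a_1=22, p_1 = 22*33 + 1 = 727, q_1 = 22*1 + 0 = 22.
Check: 727^2 - 1092*22^2 = 528529 - 528528 = 1, so (x, y) = (727, 22) solves the equation, and by the theorem it is the least positive solution.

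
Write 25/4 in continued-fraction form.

[6; 4]

Run the Euclidean algorithm on 25 and 4; the successive quotients are the partial quotients a_0, a_1, ... (each step inverts the fractional part left over by the previous one):
  25 = 6*4 + 1, so a_0 = 6.
  4 = 4*1 + 0, so a_1 = 4.
The remainder reaches 0 after 2 divisions, so the expansion has 2 partial quotients, read off in order.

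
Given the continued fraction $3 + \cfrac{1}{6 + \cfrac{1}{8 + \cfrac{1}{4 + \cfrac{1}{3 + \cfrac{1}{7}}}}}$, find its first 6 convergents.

3/1, 19/6, 155/49, 639/202, 2072/655, 15143/4787

Using the convergent recurrence p_i = a_i*p_{i-1} + p_{i-2}, q_i = a_i*q_{i-1} + q_{i-2} with p_{-2}=0, p_{-1}=1, q_{-2}=1, q_{-1}=0:
  i=0: a_0=3, p_0 = 3*1 + 0 = 3, q_0 = 3*0 + 1 = 1.
  i=1: a_1=6, p_1 = 6*3 + 1 = 19, q_1 = 6*1 + 0 = 6.
  i=2: a_2=8, p_2 = 8*19 + 3 = 155, q_2 = 8*6 + 1 = 49.
  i=3: a_3=4, p_3 = 4*155 + 19 = 639, q_3 = 4*49 + 6 = 202.
  i=4: a_4=3, p_4 = 3*639 + 155 = 2072, q_4 = 3*202 + 49 = 655.
  i=5: a_5=7, p_5 = 7*2072 + 639 = 15143, q_5 = 7*655 + 202 = 4787.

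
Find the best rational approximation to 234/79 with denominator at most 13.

Expand x = 234/79 as a continued fraction with the Euclidean algorithm:
  234 = 2*79 + 76, so a_0 = 2.
  79 = 1*76 + 3, so a_1 = 1.
  76 = 25*3 + 1, so a_2 = 25.
  3 = 3*1 + 0, so a_3 = 3.
so x = [2; 1, 25, 3].
Convergents (p_i = a_i*p_{i-1} + p_{i-2}, q_i = a_i*q_{i-1} + q_{i-2} with p_{-2}=0, p_{-1}=1, q_{-2}=1, q_{-1}=0), until the denominator exceeds 13:
  i=0: a_0=2, p_0 = 2*1 + 0 = 2, q_0 = 2*0 + 1 = 1.
  i=1: a_1=1, p_1 = 1*2 + 1 = 3, q_1 = 1*1 + 0 = 1.
  i=2: a_2=25, p_2 = 25*3 + 2 = 77, q_2 = 25*1 + 1 = 26.
q_2 = 26 > 13, so the last convergent with denominator <= 13 is p_1/q_1 = 3/1.
The closest fraction with denominator <= 13 is either p_1/q_1 or the intermediate fraction (k*p_1 + p_0)/(k*q_1 + q_0) with the largest k >= 1 whose denominator stays <= 13; these approach x as k grows, and every other convergent or intermediate fraction in range is farther away.
Largest k: floor((13 - q_0)/q_1) = floor((13 - 1)/1) = 12.
That gives (12*3 + 2)/(12*1 + 1) = 38/13.
Compare the errors: |x - 3/1| = |234*1 - 3*79|/(79*1) = 3/79, and |x - 38/13| = |234*13 - 38*79|/(79*13) = 40/1027.
Cross-multiplying, 3*1027 = 3081 < 3160 = 40*79, so 3/79 is smaller: the convergent 3/1 is closer to x than 38/13.

3/1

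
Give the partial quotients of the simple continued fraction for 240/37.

Run the Euclidean algorithm on 240 and 37; the successive quotients are the partial quotients a_0, a_1, ... (each step inverts the fractional part left over by the previous one):
  240 = 6*37 + 18, so a_0 = 6.
  37 = 2*18 + 1, so a_1 = 2.
  18 = 18*1 + 0, so a_2 = 18.
The remainder reaches 0 after 3 divisions, so the expansion has 3 partial quotients, read off in order.

[6; 2, 18]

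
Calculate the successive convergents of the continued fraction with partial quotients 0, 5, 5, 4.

Using the convergent recurrence p_i = a_i*p_{i-1} + p_{i-2}, q_i = a_i*q_{i-1} + q_{i-2} with p_{-2}=0, p_{-1}=1, q_{-2}=1, q_{-1}=0:
  i=0: a_0=0, p_0 = 0*1 + 0 = 0, q_0 = 0*0 + 1 = 1.
  i=1: a_1=5, p_1 = 5*0 + 1 = 1, q_1 = 5*1 + 0 = 5.
  i=2: a_2=5, p_2 = 5*1 + 0 = 5, q_2 = 5*5 + 1 = 26.
  i=3: a_3=4, p_3 = 4*5 + 1 = 21, q_3 = 4*26 + 5 = 109.

0/1, 1/5, 5/26, 21/109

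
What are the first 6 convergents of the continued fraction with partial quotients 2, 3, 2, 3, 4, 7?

2/1, 7/3, 16/7, 55/24, 236/103, 1707/745

Using the convergent recurrence p_i = a_i*p_{i-1} + p_{i-2}, q_i = a_i*q_{i-1} + q_{i-2} with p_{-2}=0, p_{-1}=1, q_{-2}=1, q_{-1}=0:
  i=0: a_0=2, p_0 = 2*1 + 0 = 2, q_0 = 2*0 + 1 = 1.
  i=1: a_1=3, p_1 = 3*2 + 1 = 7, q_1 = 3*1 + 0 = 3.
  i=2: a_2=2, p_2 = 2*7 + 2 = 16, q_2 = 2*3 + 1 = 7.
  i=3: a_3=3, p_3 = 3*16 + 7 = 55, q_3 = 3*7 + 3 = 24.
  i=4: a_4=4, p_4 = 4*55 + 16 = 236, q_4 = 4*24 + 7 = 103.
  i=5: a_5=7, p_5 = 7*236 + 55 = 1707, q_5 = 7*103 + 24 = 745.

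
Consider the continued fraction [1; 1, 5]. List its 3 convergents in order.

1/1, 2/1, 11/6

Using the convergent recurrence p_i = a_i*p_{i-1} + p_{i-2}, q_i = a_i*q_{i-1} + q_{i-2} with p_{-2}=0, p_{-1}=1, q_{-2}=1, q_{-1}=0:
  i=0: a_0=1, p_0 = 1*1 + 0 = 1, q_0 = 1*0 + 1 = 1.
  i=1: a_1=1, p_1 = 1*1 + 1 = 2, q_1 = 1*1 + 0 = 1.
  i=2: a_2=5, p_2 = 5*2 + 1 = 11, q_2 = 5*1 + 1 = 6.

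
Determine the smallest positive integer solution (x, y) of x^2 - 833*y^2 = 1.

(x, y) = (9478657, 328416)

First expand sqrt(833) as a continued fraction. With x_i = (sqrt(833) + m_i)/d_i and (m_0, d_0) = (0, 1): a_0 = floor(sqrt(833)) = 28, since 28^2 = 784 <= 833 < 841 = 29^2.
Iterate m_{i+1} = d_i*a_i - m_i, d_{i+1} = (833 - m_{i+1}^2)/d_i, a_{i+1} = floor((a_0 + m_{i+1})/d_{i+1}):
  m_1 = 1*28 - 0 = 28, d_1 = (833 - 28^2)/1 = 49/1 = 49, a_1 = floor((28 + 28)/49) = 1.
  m_2 = 49*1 - 28 = 21, d_2 = (833 - 21^2)/49 = 392/49 = 8, a_2 = floor((28 + 21)/8) = 6.
  m_3 = 8*6 - 21 = 27, d_3 = (833 - 27^2)/8 = 104/8 = 13, a_3 = floor((28 + 27)/13) = 4.
  m_4 = 13*4 - 27 = 25, d_4 = (833 - 25^2)/13 = 208/13 = 16, a_4 = floor((28 + 25)/16) = 3.
  m_5 = 16*3 - 25 = 23, d_5 = (833 - 23^2)/16 = 304/16 = 19, a_5 = floor((28 + 23)/19) = 2.
  m_6 = 19*2 - 23 = 15, d_6 = (833 - 15^2)/19 = 608/19 = 32, a_6 = floor((28 + 15)/32) = 1.
  m_7 = 32*1 - 15 = 17, d_7 = (833 - 17^2)/32 = 544/32 = 17, a_7 = floor((28 + 17)/17) = 2.
  m_8 = 17*2 - 17 = 17, d_8 = (833 - 17^2)/17 = 544/17 = 32, a_8 = floor((28 + 17)/32) = 1.
  m_9 = 32*1 - 17 = 15, d_9 = (833 - 15^2)/32 = 608/32 = 19, a_9 = floor((28 + 15)/19) = 2.
  m_10 = 19*2 - 15 = 23, d_10 = (833 - 23^2)/19 = 304/19 = 16, a_10 = floor((28 + 23)/16) = 3.
  m_11 = 16*3 - 23 = 25, d_11 = (833 - 25^2)/16 = 208/16 = 13, a_11 = floor((28 + 25)/13) = 4.
  m_12 = 13*4 - 25 = 27, d_12 = (833 - 27^2)/13 = 104/13 = 8, a_12 = floor((28 + 27)/8) = 6.
  m_13 = 8*6 - 27 = 21, d_13 = (833 - 21^2)/8 = 392/8 = 49, a_13 = floor((28 + 21)/49) = 1.
  m_14 = 49*1 - 21 = 28, d_14 = (833 - 28^2)/49 = 49/49 = 1, a_14 = floor((28 + 28)/1) = 56.
  m_15 = 1*56 - 28 = 28, d_15 = (833 - 28^2)/1 = 49/1 = 49: (m_15, d_15) = (m_1, d_1) = (28, 49), so from here the quotients repeat a_1, ..., a_14; the period length is 14.
So sqrt(833) = [28; (1, 6, 4, 3, 2, 1, 2, 1, 2, 3, 4, 6, 1, 56)] with period length k = 14.
k is even, so the fundamental solution of x^2 - 833y^2 = 1 is (p_{k-1}, q_{k-1}) = (p_13, q_13); compute convergents through index 13.
Convergents (p_i = a_i*p_{i-1} + p_{i-2}, q_i = a_i*q_{i-1} + q_{i-2} with p_{-2}=0, p_{-1}=1, q_{-2}=1, q_{-1}=0):
  i=0: a_0=28, p_0 = 28*1 + 0 = 28, q_0 = 28*0 + 1 = 1.
  i=1: a_1=1, p_1 = 1*28 + 1 = 29, q_1 = 1*1 + 0 = 1.
  i=2: a_2=6, p_2 = 6*29 + 28 = 202, q_2 = 6*1 + 1 = 7.
  i=3: a_3=4, p_3 = 4*202 + 29 = 837, q_3 = 4*7 + 1 = 29.
  i=4: a_4=3, p_4 = 3*837 + 202 = 2713, q_4 = 3*29 + 7 = 94.
  i=5: a_5=2, p_5 = 2*2713 + 837 = 6263, q_5 = 2*94 + 29 = 217.
  i=6: a_6=1, p_6 = 1*6263 + 2713 = 8976, q_6 = 1*217 + 94 = 311.
  i=7: a_7=2, p_7 = 2*8976 + 6263 = 24215, q_7 = 2*311 + 217 = 839.
  i=8: a_8=1, p_8 = 1*24215 + 8976 = 33191, q_8 = 1*839 + 311 = 1150.
  i=9: a_9=2, p_9 = 2*33191 + 24215 = 90597, q_9 = 2*1150 + 839 = 3139.
  i=10: a_10=3, p_10 = 3*90597 + 33191 = 304982, q_10 = 3*3139 + 1150 = 10567.
  i=11: a_11=4, p_11 = 4*304982 + 90597 = 1310525, q_11 = 4*10567 + 3139 = 45407.
  i=12: a_12=6, p_12 = 6*1310525 + 304982 = 8168132, q_12 = 6*45407 + 10567 = 283009.
  i=13: a_13=1, p_13 = 1*8168132 + 1310525 = 9478657, q_13 = 1*283009 + 45407 = 328416.
Check: 9478657^2 - 833*328416^2 = 89844938523649 - 89844938523648 = 1, so (x, y) = (9478657, 328416) solves the equation, and by the theorem it is the least positive solution.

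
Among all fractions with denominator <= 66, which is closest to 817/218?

Expand x = 817/218 as a continued fraction with the Euclidean algorithm:
  817 = 3*218 + 163, so a_0 = 3.
  218 = 1*163 + 55, so a_1 = 1.
  163 = 2*55 + 53, so a_2 = 2.
  55 = 1*53 + 2, so a_3 = 1.
  53 = 26*2 + 1, so a_4 = 26.
  2 = 2*1 + 0, so a_5 = 2.
so x = [3; 1, 2, 1, 26, 2].
Convergents (p_i = a_i*p_{i-1} + p_{i-2}, q_i = a_i*q_{i-1} + q_{i-2} with p_{-2}=0, p_{-1}=1, q_{-2}=1, q_{-1}=0), until the denominator exceeds 66:
  i=0: a_0=3, p_0 = 3*1 + 0 = 3, q_0 = 3*0 + 1 = 1.
  i=1: a_1=1, p_1 = 1*3 + 1 = 4, q_1 = 1*1 + 0 = 1.
  i=2: a_2=2, p_2 = 2*4 + 3 = 11, q_2 = 2*1 + 1 = 3.
  i=3: a_3=1, p_3 = 1*11 + 4 = 15, q_3 = 1*3 + 1 = 4.
  i=4: a_4=26, p_4 = 26*15 + 11 = 401, q_4 = 26*4 + 3 = 107.
q_4 = 107 > 66, so the last convergent with denominator <= 66 is p_3/q_3 = 15/4.
The closest fraction with denominator <= 66 is either p_3/q_3 or the intermediate fraction (k*p_3 + p_2)/(k*q_3 + q_2) with the largest k >= 1 whose denominator stays <= 66; these approach x as k grows, and every other convergent or intermediate fraction in range is farther away.
Largest k: floor((66 - q_2)/q_3) = floor((66 - 3)/4) = 15.
That gives (15*15 + 11)/(15*4 + 3) = 236/63.
Compare the errors: |x - 15/4| = |817*4 - 15*218|/(218*4) = 2/872, and |x - 236/63| = |817*63 - 236*218|/(218*63) = 23/13734.
Cross-multiplying, 23*872 = 20056 < 27468 = 2*13734, so 23/13734 is smaller: the intermediate fraction 236/63 is closer to x than 15/4.

236/63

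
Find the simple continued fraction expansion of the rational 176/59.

Run the Euclidean algorithm on 176 and 59; the successive quotients are the partial quotients a_0, a_1, ... (each step inverts the fractional part left over by the previous one):
  176 = 2*59 + 58, so a_0 = 2.
  59 = 1*58 + 1, so a_1 = 1.
  58 = 58*1 + 0, so a_2 = 58.
The remainder reaches 0 after 3 divisions, so the expansion has 3 partial quotients, read off in order.

[2; 1, 58]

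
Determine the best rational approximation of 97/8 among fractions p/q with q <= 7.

Expand x = 97/8 as a continued fraction with the Euclidean algorithm:
  97 = 12*8 + 1, so a_0 = 12.
  8 = 8*1 + 0, so a_1 = 8.
so x = [12; 8].
Convergents (p_i = a_i*p_{i-1} + p_{i-2}, q_i = a_i*q_{i-1} + q_{i-2} with p_{-2}=0, p_{-1}=1, q_{-2}=1, q_{-1}=0), until the denominator exceeds 7:
  i=0: a_0=12, p_0 = 12*1 + 0 = 12, q_0 = 12*0 + 1 = 1.
  i=1: a_1=8, p_1 = 8*12 + 1 = 97, q_1 = 8*1 + 0 = 8.
q_1 = 8 > 7, so the last convergent with denominator <= 7 is p_0/q_0 = 12/1.
The closest fraction with denominator <= 7 is either p_0/q_0 or the intermediate fraction (k*p_0 + p_{-1})/(k*q_0 + q_{-1}) with the largest k >= 1 whose denominator stays <= 7; these approach x as k grows, and every other convergent or intermediate fraction in range is farther away.
Largest k: floor((7 - q_{-1})/q_0) = floor((7 - 0)/1) = 7 (using the seeds p_{-1} = 1, q_{-1} = 0).
That gives (7*12 + 1)/(7*1 + 0) = 85/7.
Compare the errors: |x - 12/1| = |97*1 - 12*8|/(8*1) = 1/8, and |x - 85/7| = |97*7 - 85*8|/(8*7) = 1/56.
Cross-multiplying, 1*8 = 8 < 56 = 1*56, so 1/56 is smaller: the intermediate fraction 85/7 is closer to x than 12/1.

85/7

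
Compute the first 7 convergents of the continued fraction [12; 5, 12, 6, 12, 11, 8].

Using the convergent recurrence p_i = a_i*p_{i-1} + p_{i-2}, q_i = a_i*q_{i-1} + q_{i-2} with p_{-2}=0, p_{-1}=1, q_{-2}=1, q_{-1}=0:
  i=0: a_0=12, p_0 = 12*1 + 0 = 12, q_0 = 12*0 + 1 = 1.
  i=1: a_1=5, p_1 = 5*12 + 1 = 61, q_1 = 5*1 + 0 = 5.
  i=2: a_2=12, p_2 = 12*61 + 12 = 744, q_2 = 12*5 + 1 = 61.
  i=3: a_3=6, p_3 = 6*744 + 61 = 4525, q_3 = 6*61 + 5 = 371.
  i=4: a_4=12, p_4 = 12*4525 + 744 = 55044, q_4 = 12*371 + 61 = 4513.
  i=5: a_5=11, p_5 = 11*55044 + 4525 = 610009, q_5 = 11*4513 + 371 = 50014.
  i=6: a_6=8, p_6 = 8*610009 + 55044 = 4935116, q_6 = 8*50014 + 4513 = 404625.

12/1, 61/5, 744/61, 4525/371, 55044/4513, 610009/50014, 4935116/404625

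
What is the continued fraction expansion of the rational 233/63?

Run the Euclidean algorithm on 233 and 63; the successive quotients are the partial quotients a_0, a_1, ... (each step inverts the fractional part left over by the previous one):
  233 = 3*63 + 44, so a_0 = 3.
  63 = 1*44 + 19, so a_1 = 1.
  44 = 2*19 + 6, so a_2 = 2.
  19 = 3*6 + 1, so a_3 = 3.
  6 = 6*1 + 0, so a_4 = 6.
The remainder reaches 0 after 5 divisions, so the expansion has 5 partial quotients, read off in order.

[3; 1, 2, 3, 6]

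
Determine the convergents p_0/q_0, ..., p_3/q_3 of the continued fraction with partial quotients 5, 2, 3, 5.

Using the convergent recurrence p_i = a_i*p_{i-1} + p_{i-2}, q_i = a_i*q_{i-1} + q_{i-2} with p_{-2}=0, p_{-1}=1, q_{-2}=1, q_{-1}=0:
  i=0: a_0=5, p_0 = 5*1 + 0 = 5, q_0 = 5*0 + 1 = 1.
  i=1: a_1=2, p_1 = 2*5 + 1 = 11, q_1 = 2*1 + 0 = 2.
  i=2: a_2=3, p_2 = 3*11 + 5 = 38, q_2 = 3*2 + 1 = 7.
  i=3: a_3=5, p_3 = 5*38 + 11 = 201, q_3 = 5*7 + 2 = 37.

5/1, 11/2, 38/7, 201/37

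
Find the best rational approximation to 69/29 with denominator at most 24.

50/21

Expand x = 69/29 as a continued fraction with the Euclidean algorithm:
  69 = 2*29 + 11, so a_0 = 2.
  29 = 2*11 + 7, so a_1 = 2.
  11 = 1*7 + 4, so a_2 = 1.
  7 = 1*4 + 3, so a_3 = 1.
  4 = 1*3 + 1, so a_4 = 1.
  3 = 3*1 + 0, so a_5 = 3.
so x = [2; 2, 1, 1, 1, 3].
Convergents (p_i = a_i*p_{i-1} + p_{i-2}, q_i = a_i*q_{i-1} + q_{i-2} with p_{-2}=0, p_{-1}=1, q_{-2}=1, q_{-1}=0), until the denominator exceeds 24:
  i=0: a_0=2, p_0 = 2*1 + 0 = 2, q_0 = 2*0 + 1 = 1.
  i=1: a_1=2, p_1 = 2*2 + 1 = 5, q_1 = 2*1 + 0 = 2.
  i=2: a_2=1, p_2 = 1*5 + 2 = 7, q_2 = 1*2 + 1 = 3.
  i=3: a_3=1, p_3 = 1*7 + 5 = 12, q_3 = 1*3 + 2 = 5.
  i=4: a_4=1, p_4 = 1*12 + 7 = 19, q_4 = 1*5 + 3 = 8.
  i=5: a_5=3, p_5 = 3*19 + 12 = 69, q_5 = 3*8 + 5 = 29.
q_5 = 29 > 24, so the last convergent with denominator <= 24 is p_4/q_4 = 19/8.
The closest fraction with denominator <= 24 is either p_4/q_4 or the intermediate fraction (k*p_4 + p_3)/(k*q_4 + q_3) with the largest k >= 1 whose denominator stays <= 24; these approach x as k grows, and every other convergent or intermediate fraction in range is farther away.
Largest k: floor((24 - q_3)/q_4) = floor((24 - 5)/8) = 2.
That gives (2*19 + 12)/(2*8 + 5) = 50/21.
Compare the errors: |x - 19/8| = |69*8 - 19*29|/(29*8) = 1/232, and |x - 50/21| = |69*21 - 50*29|/(29*21) = 1/609.
Cross-multiplying, 1*232 = 232 < 609 = 1*609, so 1/609 is smaller: the intermediate fraction 50/21 is closer to x than 19/8.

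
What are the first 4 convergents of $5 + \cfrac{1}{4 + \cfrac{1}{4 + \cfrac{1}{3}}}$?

5/1, 21/4, 89/17, 288/55

Using the convergent recurrence p_i = a_i*p_{i-1} + p_{i-2}, q_i = a_i*q_{i-1} + q_{i-2} with p_{-2}=0, p_{-1}=1, q_{-2}=1, q_{-1}=0:
  i=0: a_0=5, p_0 = 5*1 + 0 = 5, q_0 = 5*0 + 1 = 1.
  i=1: a_1=4, p_1 = 4*5 + 1 = 21, q_1 = 4*1 + 0 = 4.
  i=2: a_2=4, p_2 = 4*21 + 5 = 89, q_2 = 4*4 + 1 = 17.
  i=3: a_3=3, p_3 = 3*89 + 21 = 288, q_3 = 3*17 + 4 = 55.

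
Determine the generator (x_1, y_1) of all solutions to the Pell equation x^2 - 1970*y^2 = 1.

(x, y) = (665859, 15002)

First expand sqrt(1970) as a continued fraction. With x_i = (sqrt(1970) + m_i)/d_i and (m_0, d_0) = (0, 1): a_0 = floor(sqrt(1970)) = 44, since 44^2 = 1936 <= 1970 < 2025 = 45^2.
Iterate m_{i+1} = d_i*a_i - m_i, d_{i+1} = (1970 - m_{i+1}^2)/d_i, a_{i+1} = floor((a_0 + m_{i+1})/d_{i+1}):
  m_1 = 1*44 - 0 = 44, d_1 = (1970 - 44^2)/1 = 34/1 = 34, a_1 = floor((44 + 44)/34) = 2.
  m_2 = 34*2 - 44 = 24, d_2 = (1970 - 24^2)/34 = 1394/34 = 41, a_2 = floor((44 + 24)/41) = 1.
  m_3 = 41*1 - 24 = 17, d_3 = (1970 - 17^2)/41 = 1681/41 = 41, a_3 = floor((44 + 17)/41) = 1.
  m_4 = 41*1 - 17 = 24, d_4 = (1970 - 24^2)/41 = 1394/41 = 34, a_4 = floor((44 + 24)/34) = 2.
  m_5 = 34*2 - 24 = 44, d_5 = (1970 - 44^2)/34 = 34/34 = 1, a_5 = floor((44 + 44)/1) = 88.
  m_6 = 1*88 - 44 = 44, d_6 = (1970 - 44^2)/1 = 34/1 = 34: (m_6, d_6) = (m_1, d_1) = (44, 34), so from here the quotients repeat a_1, ..., a_5; the period length is 5.
So sqrt(1970) = [44; (2, 1, 1, 2, 88)] with period length k = 5.
k is odd, so (p_{k-1}, q_{k-1}) only solves x^2 - 1970y^2 = -1 and the fundamental solution of x^2 - 1970y^2 = 1 is (p_{2k-1}, q_{2k-1}) = (p_9, q_9); compute convergents through index 9, running through the period twice.
Convergents (p_i = a_i*p_{i-1} + p_{i-2}, q_i = a_i*q_{i-1} + q_{i-2} with p_{-2}=0, p_{-1}=1, q_{-2}=1, q_{-1}=0):
  i=0: a_0=44, p_0 = 44*1 + 0 = 44, q_0 = 44*0 + 1 = 1.
  i=1: a_1=2, p_1 = 2*44 + 1 = 89, q_1 = 2*1 + 0 = 2.
  i=2: a_2=1, p_2 = 1*89 + 44 = 133, q_2 = 1*2 + 1 = 3.
  i=3: a_3=1, p_3 = 1*133 + 89 = 222, q_3 = 1*3 + 2 = 5.
  i=4: a_4=2, p_4 = 2*222 + 133 = 577, q_4 = 2*5 + 3 = 13.
  i=5: a_5=88, p_5 = 88*577 + 222 = 50998, q_5 = 88*13 + 5 = 1149.
  i=6: a_6=2, p_6 = 2*50998 + 577 = 102573, q_6 = 2*1149 + 13 = 2311.
  i=7: a_7=1, p_7 = 1*102573 + 50998 = 153571, q_7 = 1*2311 + 1149 = 3460.
  i=8: a_8=1, p_8 = 1*153571 + 102573 = 256144, q_8 = 1*3460 + 2311 = 5771.
  i=9: a_9=2, p_9 = 2*256144 + 153571 = 665859, q_9 = 2*5771 + 3460 = 15002.
Indeed p_4^2 - 1970*q_4^2 = 332929 - 332930 = -1, not +1.
Check: 665859^2 - 1970*15002^2 = 443368207881 - 443368207880 = 1, so (x, y) = (665859, 15002) solves the equation, and by the theorem it is the least positive solution.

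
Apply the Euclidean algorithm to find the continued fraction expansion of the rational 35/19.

[1; 1, 5, 3]

Run the Euclidean algorithm on 35 and 19; the successive quotients are the partial quotients a_0, a_1, ... (each step inverts the fractional part left over by the previous one):
  35 = 1*19 + 16, so a_0 = 1.
  19 = 1*16 + 3, so a_1 = 1.
  16 = 5*3 + 1, so a_2 = 5.
  3 = 3*1 + 0, so a_3 = 3.
The remainder reaches 0 after 4 divisions, so the expansion has 4 partial quotients, read off in order.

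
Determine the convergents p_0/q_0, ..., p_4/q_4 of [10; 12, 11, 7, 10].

Using the convergent recurrence p_i = a_i*p_{i-1} + p_{i-2}, q_i = a_i*q_{i-1} + q_{i-2} with p_{-2}=0, p_{-1}=1, q_{-2}=1, q_{-1}=0:
  i=0: a_0=10, p_0 = 10*1 + 0 = 10, q_0 = 10*0 + 1 = 1.
  i=1: a_1=12, p_1 = 12*10 + 1 = 121, q_1 = 12*1 + 0 = 12.
  i=2: a_2=11, p_2 = 11*121 + 10 = 1341, q_2 = 11*12 + 1 = 133.
  i=3: a_3=7, p_3 = 7*1341 + 121 = 9508, q_3 = 7*133 + 12 = 943.
  i=4: a_4=10, p_4 = 10*9508 + 1341 = 96421, q_4 = 10*943 + 133 = 9563.

10/1, 121/12, 1341/133, 9508/943, 96421/9563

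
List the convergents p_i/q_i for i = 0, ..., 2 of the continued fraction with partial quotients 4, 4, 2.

Using the convergent recurrence p_i = a_i*p_{i-1} + p_{i-2}, q_i = a_i*q_{i-1} + q_{i-2} with p_{-2}=0, p_{-1}=1, q_{-2}=1, q_{-1}=0:
  i=0: a_0=4, p_0 = 4*1 + 0 = 4, q_0 = 4*0 + 1 = 1.
  i=1: a_1=4, p_1 = 4*4 + 1 = 17, q_1 = 4*1 + 0 = 4.
  i=2: a_2=2, p_2 = 2*17 + 4 = 38, q_2 = 2*4 + 1 = 9.

4/1, 17/4, 38/9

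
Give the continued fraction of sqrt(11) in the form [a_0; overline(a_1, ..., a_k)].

[3; overline(3, 6)]

Write x_i = (sqrt(11) + m_i)/d_i with (m_0, d_0) = (0, 1). a_0 = floor(sqrt(11)) = 3, since 3^2 = 9 <= 11 < 16 = 4^2.
Iterate m_{i+1} = d_i*a_i - m_i, d_{i+1} = (11 - m_{i+1}^2)/d_i, a_{i+1} = floor((a_0 + m_{i+1})/d_{i+1}):
  m_1 = 1*3 - 0 = 3, d_1 = (11 - 3^2)/1 = 2/1 = 2, a_1 = floor((3 + 3)/2) = 3.
  m_2 = 2*3 - 3 = 3, d_2 = (11 - 3^2)/2 = 2/2 = 1, a_2 = floor((3 + 3)/1) = 6.
  m_3 = 1*6 - 3 = 3, d_3 = (11 - 3^2)/1 = 2/1 = 2: (m_3, d_3) = (m_1, d_1) = (3, 2), so from here the quotients repeat a_1, a_2; the period length is 2.
Hence the expansion of sqrt(11) is a_0 = 3 followed by the repeating block 3, 6 (period 2).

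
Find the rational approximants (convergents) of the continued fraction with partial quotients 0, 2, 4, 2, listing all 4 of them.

Using the convergent recurrence p_i = a_i*p_{i-1} + p_{i-2}, q_i = a_i*q_{i-1} + q_{i-2} with p_{-2}=0, p_{-1}=1, q_{-2}=1, q_{-1}=0:
  i=0: a_0=0, p_0 = 0*1 + 0 = 0, q_0 = 0*0 + 1 = 1.
  i=1: a_1=2, p_1 = 2*0 + 1 = 1, q_1 = 2*1 + 0 = 2.
  i=2: a_2=4, p_2 = 4*1 + 0 = 4, q_2 = 4*2 + 1 = 9.
  i=3: a_3=2, p_3 = 2*4 + 1 = 9, q_3 = 2*9 + 2 = 20.

0/1, 1/2, 4/9, 9/20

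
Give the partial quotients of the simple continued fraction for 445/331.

Run the Euclidean algorithm on 445 and 331; the successive quotients are the partial quotients a_0, a_1, ... (each step inverts the fractional part left over by the previous one):
  445 = 1*331 + 114, so a_0 = 1.
  331 = 2*114 + 103, so a_1 = 2.
  114 = 1*103 + 11, so a_2 = 1.
  103 = 9*11 + 4, so a_3 = 9.
  11 = 2*4 + 3, so a_4 = 2.
  4 = 1*3 + 1, so a_5 = 1.
  3 = 3*1 + 0, so a_6 = 3.
The remainder reaches 0 after 7 divisions, so the expansion has 7 partial quotients, read off in order.

[1; 2, 1, 9, 2, 1, 3]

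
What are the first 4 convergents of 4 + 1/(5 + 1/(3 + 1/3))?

Using the convergent recurrence p_i = a_i*p_{i-1} + p_{i-2}, q_i = a_i*q_{i-1} + q_{i-2} with p_{-2}=0, p_{-1}=1, q_{-2}=1, q_{-1}=0:
  i=0: a_0=4, p_0 = 4*1 + 0 = 4, q_0 = 4*0 + 1 = 1.
  i=1: a_1=5, p_1 = 5*4 + 1 = 21, q_1 = 5*1 + 0 = 5.
  i=2: a_2=3, p_2 = 3*21 + 4 = 67, q_2 = 3*5 + 1 = 16.
  i=3: a_3=3, p_3 = 3*67 + 21 = 222, q_3 = 3*16 + 5 = 53.

4/1, 21/5, 67/16, 222/53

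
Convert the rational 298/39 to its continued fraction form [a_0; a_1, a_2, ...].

Run the Euclidean algorithm on 298 and 39; the successive quotients are the partial quotients a_0, a_1, ... (each step inverts the fractional part left over by the previous one):
  298 = 7*39 + 25, so a_0 = 7.
  39 = 1*25 + 14, so a_1 = 1.
  25 = 1*14 + 11, so a_2 = 1.
  14 = 1*11 + 3, so a_3 = 1.
  11 = 3*3 + 2, so a_4 = 3.
  3 = 1*2 + 1, so a_5 = 1.
  2 = 2*1 + 0, so a_6 = 2.
The remainder reaches 0 after 7 divisions, so the expansion has 7 partial quotients, read off in order.

[7; 1, 1, 1, 3, 1, 2]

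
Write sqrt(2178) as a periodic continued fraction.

Write x_i = (sqrt(2178) + m_i)/d_i with (m_0, d_0) = (0, 1). a_0 = floor(sqrt(2178)) = 46, since 46^2 = 2116 <= 2178 < 2209 = 47^2.
Iterate m_{i+1} = d_i*a_i - m_i, d_{i+1} = (2178 - m_{i+1}^2)/d_i, a_{i+1} = floor((a_0 + m_{i+1})/d_{i+1}):
  m_1 = 1*46 - 0 = 46, d_1 = (2178 - 46^2)/1 = 62/1 = 62, a_1 = floor((46 + 46)/62) = 1.
  m_2 = 62*1 - 46 = 16, d_2 = (2178 - 16^2)/62 = 1922/62 = 31, a_2 = floor((46 + 16)/31) = 2.
  m_3 = 31*2 - 16 = 46, d_3 = (2178 - 46^2)/31 = 62/31 = 2, a_3 = floor((46 + 46)/2) = 46.
  m_4 = 2*46 - 46 = 46, d_4 = (2178 - 46^2)/2 = 62/2 = 31, a_4 = floor((46 + 46)/31) = 2.
  m_5 = 31*2 - 46 = 16, d_5 = (2178 - 16^2)/31 = 1922/31 = 62, a_5 = floor((46 + 16)/62) = 1.
  m_6 = 62*1 - 16 = 46, d_6 = (2178 - 46^2)/62 = 62/62 = 1, a_6 = floor((46 + 46)/1) = 92.
  m_7 = 1*92 - 46 = 46, d_7 = (2178 - 46^2)/1 = 62/1 = 62: (m_7, d_7) = (m_1, d_1) = (46, 62), so from here the quotients repeat a_1, ..., a_6; the period length is 6.
Hence the expansion of sqrt(2178) is a_0 = 46 followed by the repeating block 1, 2, 46, 2, 1, 92 (period 6).

[46; (1, 2, 46, 2, 1, 92)]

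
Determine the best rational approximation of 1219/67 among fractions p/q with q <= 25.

Expand x = 1219/67 as a continued fraction with the Euclidean algorithm:
  1219 = 18*67 + 13, so a_0 = 18.
  67 = 5*13 + 2, so a_1 = 5.
  13 = 6*2 + 1, so a_2 = 6.
  2 = 2*1 + 0, so a_3 = 2.
so x = [18; 5, 6, 2].
Convergents (p_i = a_i*p_{i-1} + p_{i-2}, q_i = a_i*q_{i-1} + q_{i-2} with p_{-2}=0, p_{-1}=1, q_{-2}=1, q_{-1}=0), until the denominator exceeds 25:
  i=0: a_0=18, p_0 = 18*1 + 0 = 18, q_0 = 18*0 + 1 = 1.
  i=1: a_1=5, p_1 = 5*18 + 1 = 91, q_1 = 5*1 + 0 = 5.
  i=2: a_2=6, p_2 = 6*91 + 18 = 564, q_2 = 6*5 + 1 = 31.
q_2 = 31 > 25, so the last convergent with denominator <= 25 is p_1/q_1 = 91/5.
The closest fraction with denominator <= 25 is either p_1/q_1 or the intermediate fraction (k*p_1 + p_0)/(k*q_1 + q_0) with the largest k >= 1 whose denominator stays <= 25; these approach x as k grows, and every other convergent or intermediate fraction in range is farther away.
Largest k: floor((25 - q_0)/q_1) = floor((25 - 1)/5) = 4.
That gives (4*91 + 18)/(4*5 + 1) = 382/21.
Compare the errors: |x - 91/5| = |1219*5 - 91*67|/(67*5) = 2/335, and |x - 382/21| = |1219*21 - 382*67|/(67*21) = 5/1407.
Cross-multiplying, 5*335 = 1675 < 2814 = 2*1407, so 5/1407 is smaller: the intermediate fraction 382/21 is closer to x than 91/5.

382/21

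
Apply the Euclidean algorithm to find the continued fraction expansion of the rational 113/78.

[1; 2, 4, 2, 1, 2]

Run the Euclidean algorithm on 113 and 78; the successive quotients are the partial quotients a_0, a_1, ... (each step inverts the fractional part left over by the previous one):
  113 = 1*78 + 35, so a_0 = 1.
  78 = 2*35 + 8, so a_1 = 2.
  35 = 4*8 + 3, so a_2 = 4.
  8 = 2*3 + 2, so a_3 = 2.
  3 = 1*2 + 1, so a_4 = 1.
  2 = 2*1 + 0, so a_5 = 2.
The remainder reaches 0 after 6 divisions, so the expansion has 6 partial quotients, read off in order.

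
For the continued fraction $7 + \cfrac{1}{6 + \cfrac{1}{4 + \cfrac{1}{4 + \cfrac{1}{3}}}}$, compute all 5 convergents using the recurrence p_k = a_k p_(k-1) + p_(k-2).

7/1, 43/6, 179/25, 759/106, 2456/343

Using the convergent recurrence p_i = a_i*p_{i-1} + p_{i-2}, q_i = a_i*q_{i-1} + q_{i-2} with p_{-2}=0, p_{-1}=1, q_{-2}=1, q_{-1}=0:
  i=0: a_0=7, p_0 = 7*1 + 0 = 7, q_0 = 7*0 + 1 = 1.
  i=1: a_1=6, p_1 = 6*7 + 1 = 43, q_1 = 6*1 + 0 = 6.
  i=2: a_2=4, p_2 = 4*43 + 7 = 179, q_2 = 4*6 + 1 = 25.
  i=3: a_3=4, p_3 = 4*179 + 43 = 759, q_3 = 4*25 + 6 = 106.
  i=4: a_4=3, p_4 = 3*759 + 179 = 2456, q_4 = 3*106 + 25 = 343.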